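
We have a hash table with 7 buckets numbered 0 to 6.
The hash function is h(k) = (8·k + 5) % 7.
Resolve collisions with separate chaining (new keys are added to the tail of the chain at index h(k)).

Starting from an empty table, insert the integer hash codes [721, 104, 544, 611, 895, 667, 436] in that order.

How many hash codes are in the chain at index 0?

Insert 721: h=5, bucket 5 empty → new chain.
Insert 104: h=4, bucket 4 empty → new chain.
Insert 544: h=3, bucket 3 empty → new chain.
Insert 611: h=0, bucket 0 empty → new chain.
Insert 895: h=4, bucket 4 nonempty → append to chain.
Insert 667: h=0, bucket 0 nonempty → append to chain.
Insert 436: h=0, bucket 0 nonempty → append to chain.
Final buckets:
0: 611 -> 667 -> 436
1: —
2: —
3: 544
4: 104 -> 895
5: 721
6: —

3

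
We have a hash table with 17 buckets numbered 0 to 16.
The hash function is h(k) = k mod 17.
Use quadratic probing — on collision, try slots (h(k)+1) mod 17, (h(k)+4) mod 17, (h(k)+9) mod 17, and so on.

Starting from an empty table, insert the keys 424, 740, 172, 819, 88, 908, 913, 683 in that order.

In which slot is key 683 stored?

11

424: h=16 -> slot 16
740: h=9 -> slot 9
172: h=2 -> slot 2
819: h=3 -> slot 3
88: h=3, probe 3,4 -> slot 4
908: h=7 -> slot 7
913: h=12 -> slot 12
683: h=3, probe 3,4,7,12,2,11 -> slot 11
Table: [_, _, 172, 819, 88, _, _, 908, _, 740, _, 683, 913, _, _, _, 424]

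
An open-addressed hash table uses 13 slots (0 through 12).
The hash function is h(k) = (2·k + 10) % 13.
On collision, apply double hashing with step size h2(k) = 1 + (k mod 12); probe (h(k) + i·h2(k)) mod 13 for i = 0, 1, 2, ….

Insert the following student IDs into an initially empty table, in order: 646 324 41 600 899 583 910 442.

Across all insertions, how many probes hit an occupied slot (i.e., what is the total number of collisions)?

646 hashes to 2; slot 2 is free => place at 2.
324 hashes to 8; slot 8 is free => place at 8.
41 hashes to 1; slot 1 is free => place at 1.
600 hashes to 1, h2=1; 1,2 taken => place at 3.
899 hashes to 1, h2=12; 1 taken => place at 0.
583 hashes to 6; slot 6 is free => place at 6.
910 hashes to 10; slot 10 is free => place at 10.
442 hashes to 10, h2=11; 10,8,6 taken => place at 4.
Table: [899, 41, 646, 600, 442, ∅, 583, ∅, 324, ∅, 910, ∅, ∅]

6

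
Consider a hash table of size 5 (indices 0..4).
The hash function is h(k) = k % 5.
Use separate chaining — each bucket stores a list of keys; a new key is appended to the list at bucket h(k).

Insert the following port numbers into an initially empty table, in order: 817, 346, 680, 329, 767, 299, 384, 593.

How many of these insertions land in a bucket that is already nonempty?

Insert 817: h=2, bucket 2 empty → new chain.
Insert 346: h=1, bucket 1 empty → new chain.
Insert 680: h=0, bucket 0 empty → new chain.
Insert 329: h=4, bucket 4 empty → new chain.
Insert 767: h=2, bucket 2 nonempty → append to chain.
Insert 299: h=4, bucket 4 nonempty → append to chain.
Insert 384: h=4, bucket 4 nonempty → append to chain.
Insert 593: h=3, bucket 3 empty → new chain.
Final buckets:
0: 680
1: 346
2: 817 -> 767
3: 593
4: 329 -> 299 -> 384

3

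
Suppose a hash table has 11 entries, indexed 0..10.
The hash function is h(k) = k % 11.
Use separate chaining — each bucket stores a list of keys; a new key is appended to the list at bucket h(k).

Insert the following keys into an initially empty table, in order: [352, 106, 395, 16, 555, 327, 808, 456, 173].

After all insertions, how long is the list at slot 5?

4

Insert 352: h=0, bucket 0 empty → new chain.
Insert 106: h=7, bucket 7 empty → new chain.
Insert 395: h=10, bucket 10 empty → new chain.
Insert 16: h=5, bucket 5 empty → new chain.
Insert 555: h=5, bucket 5 nonempty → append to chain.
Insert 327: h=8, bucket 8 empty → new chain.
Insert 808: h=5, bucket 5 nonempty → append to chain.
Insert 456: h=5, bucket 5 nonempty → append to chain.
Insert 173: h=8, bucket 8 nonempty → append to chain.
Final buckets:
0: 352
1: —
2: —
3: —
4: —
5: 16 -> 555 -> 808 -> 456
6: —
7: 106
8: 327 -> 173
9: —
10: 395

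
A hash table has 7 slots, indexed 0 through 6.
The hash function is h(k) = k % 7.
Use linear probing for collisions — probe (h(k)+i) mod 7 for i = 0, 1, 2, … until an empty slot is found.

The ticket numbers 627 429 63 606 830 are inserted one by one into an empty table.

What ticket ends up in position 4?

627

Insert 627: h=4, slot 4 empty → index 4.
Insert 429: h=2, slot 2 empty → index 2.
Insert 63: h=0, slot 0 empty → index 0.
Insert 606: h=4, slot 4 occupied → index 5.
Insert 830: h=4, slots 4,5 occupied → index 6.
Table: [63, _, 429, _, 627, 606, 830]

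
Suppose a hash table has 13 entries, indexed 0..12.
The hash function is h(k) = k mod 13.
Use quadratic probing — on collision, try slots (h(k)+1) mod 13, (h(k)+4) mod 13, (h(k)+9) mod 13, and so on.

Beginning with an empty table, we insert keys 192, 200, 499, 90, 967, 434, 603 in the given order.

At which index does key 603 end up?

8

Insert 192: h=10, slot 10 empty => index 10.
Insert 200: h=5, slot 5 empty => index 5.
Insert 499: h=5, slot 5 occupied => index 6.
Insert 90: h=12, slot 12 empty => index 12.
Insert 967: h=5, slots 5,6 occupied => index 9.
Insert 434: h=5, slots 5,6,9 occupied => index 1.
Insert 603: h=5, slots 5,6,9,1 occupied => index 8.
Table: [∅, 434, ∅, ∅, ∅, 200, 499, ∅, 603, 967, 192, ∅, 90]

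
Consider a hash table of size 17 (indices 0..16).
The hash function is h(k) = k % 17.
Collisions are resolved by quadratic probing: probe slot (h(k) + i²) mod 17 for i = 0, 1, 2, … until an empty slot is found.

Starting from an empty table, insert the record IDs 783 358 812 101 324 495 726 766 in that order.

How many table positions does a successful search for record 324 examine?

783: h=1 => slot 1
358: h=1, probe 1,2 => slot 2
812: h=13 => slot 13
101: h=16 => slot 16
324: h=1, probe 1,2,5 => slot 5
495: h=2, probe 2,3 => slot 3
726: h=12 => slot 12
766: h=1, probe 1,2,5,10 => slot 10
Table: [., 783, 358, 495, ., 324, ., ., ., ., 766, ., 726, 812, ., ., 101]
Lookup 324: h=1, probe 1,2,5 → found at 5.

3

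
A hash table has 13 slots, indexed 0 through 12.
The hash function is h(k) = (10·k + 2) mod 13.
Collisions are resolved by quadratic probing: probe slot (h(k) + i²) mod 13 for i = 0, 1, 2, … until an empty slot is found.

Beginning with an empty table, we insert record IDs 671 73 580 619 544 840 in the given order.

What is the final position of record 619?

0

671: h=4 -> slot 4
73: h=4, probe 4,5 -> slot 5
580: h=4, probe 4,5,8 -> slot 8
619: h=4, probe 4,5,8,0 -> slot 0
544: h=8, probe 8,9 -> slot 9
840: h=4, probe 4,5,8,0,7 -> slot 7
Table: [619, ., ., ., 671, 73, ., 840, 580, 544, ., ., .]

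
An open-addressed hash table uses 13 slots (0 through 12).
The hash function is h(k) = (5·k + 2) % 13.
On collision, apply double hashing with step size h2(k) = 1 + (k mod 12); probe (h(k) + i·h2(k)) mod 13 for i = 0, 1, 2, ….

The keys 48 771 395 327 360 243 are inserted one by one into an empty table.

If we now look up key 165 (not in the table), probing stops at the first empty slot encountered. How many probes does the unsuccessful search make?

48: h=8 -> slot 8
771: h=9 -> slot 9
395: h=1 -> slot 1
327: h=12 -> slot 12
360: h=8, h2=1, probe 8,9,10 -> slot 10
243: h=8, h2=4, probe 8,12,3 -> slot 3
Table: [∅, 395, ∅, 243, ∅, ∅, ∅, ∅, 48, 771, 360, ∅, 327]
Lookup 165: h=8, h2=10, probe 8,5 → slot 5 empty, not found.

2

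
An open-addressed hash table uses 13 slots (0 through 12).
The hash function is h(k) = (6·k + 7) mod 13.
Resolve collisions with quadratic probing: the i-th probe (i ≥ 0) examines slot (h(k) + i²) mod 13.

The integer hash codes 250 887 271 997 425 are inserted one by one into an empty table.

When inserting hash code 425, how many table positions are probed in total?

2

250 hashes to 12; slot 12 is free → place at 12.
887 hashes to 12; 12 taken → place at 0.
271 hashes to 8; slot 8 is free → place at 8.
997 hashes to 9; slot 9 is free → place at 9.
425 hashes to 9; 9 taken → place at 10.
Table: [887, ., ., ., ., ., ., ., 271, 997, 425, ., 250]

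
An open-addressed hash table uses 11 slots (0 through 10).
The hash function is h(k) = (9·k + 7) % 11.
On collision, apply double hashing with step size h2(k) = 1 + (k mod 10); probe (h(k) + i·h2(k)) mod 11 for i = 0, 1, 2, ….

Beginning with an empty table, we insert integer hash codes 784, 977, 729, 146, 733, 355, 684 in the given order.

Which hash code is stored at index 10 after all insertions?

729

784: h=1 → slot 1
977: h=0 → slot 0
729: h=1, h2=10, probe 1,0,10 → slot 10
146: h=1, h2=7, probe 1,8 → slot 8
733: h=4 → slot 4
355: h=1, h2=6, probe 1,7 → slot 7
684: h=3 → slot 3
Table: [977, 784, —, 684, 733, —, —, 355, 146, —, 729]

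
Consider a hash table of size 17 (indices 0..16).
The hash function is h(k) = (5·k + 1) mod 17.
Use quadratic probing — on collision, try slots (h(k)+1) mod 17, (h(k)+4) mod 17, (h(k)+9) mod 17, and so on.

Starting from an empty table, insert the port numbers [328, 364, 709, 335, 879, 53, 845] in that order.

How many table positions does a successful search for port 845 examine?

6

328 hashes to 9; slot 9 is free => place at 9.
364 hashes to 2; slot 2 is free => place at 2.
709 hashes to 10; slot 10 is free => place at 10.
335 hashes to 10; 10 taken => place at 11.
879 hashes to 10; 10,11 taken => place at 14.
53 hashes to 11; 11 taken => place at 12.
845 hashes to 10; 10,11,14,2,9 taken => place at 1.
Table: [_, 845, 364, _, _, _, _, _, _, 328, 709, 335, 53, _, 879, _, _]
Lookup 845: h=10, probe 10,11,14,2,9,1 → found at 1.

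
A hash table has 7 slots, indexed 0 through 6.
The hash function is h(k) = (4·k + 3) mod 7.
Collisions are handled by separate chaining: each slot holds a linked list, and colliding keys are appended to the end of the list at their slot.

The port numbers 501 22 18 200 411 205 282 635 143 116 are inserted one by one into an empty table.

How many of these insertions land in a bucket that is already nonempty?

Insert 501: h=5, bucket 5 empty -> new chain.
Insert 22: h=0, bucket 0 empty -> new chain.
Insert 18: h=5, bucket 5 nonempty -> append to chain.
Insert 200: h=5, bucket 5 nonempty -> append to chain.
Insert 411: h=2, bucket 2 empty -> new chain.
Insert 205: h=4, bucket 4 empty -> new chain.
Insert 282: h=4, bucket 4 nonempty -> append to chain.
Insert 635: h=2, bucket 2 nonempty -> append to chain.
Insert 143: h=1, bucket 1 empty -> new chain.
Insert 116: h=5, bucket 5 nonempty -> append to chain.
Final buckets:
0: 22
1: 143
2: 411 -> 635
3: —
4: 205 -> 282
5: 501 -> 18 -> 200 -> 116
6: —

5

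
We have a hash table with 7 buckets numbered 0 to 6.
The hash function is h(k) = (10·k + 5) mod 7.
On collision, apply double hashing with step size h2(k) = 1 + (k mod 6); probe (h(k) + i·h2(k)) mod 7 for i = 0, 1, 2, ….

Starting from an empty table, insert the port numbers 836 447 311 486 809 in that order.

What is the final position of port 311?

6

Insert 836: h=0, slot 0 empty -> index 0.
Insert 447: h=2, slot 2 empty -> index 2.
Insert 311: h=0, h2=6, slot 0 occupied -> index 6.
Insert 486: h=0, h2=1, slot 0 occupied -> index 1.
Insert 809: h=3, slot 3 empty -> index 3.
Table: [836, 486, 447, 809, —, —, 311]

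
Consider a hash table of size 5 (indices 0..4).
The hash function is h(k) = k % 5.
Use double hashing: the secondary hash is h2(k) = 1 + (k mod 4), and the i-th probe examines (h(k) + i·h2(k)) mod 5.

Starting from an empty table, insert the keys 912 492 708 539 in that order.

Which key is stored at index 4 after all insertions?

708

Insert 912: h=2, slot 2 empty => index 2.
Insert 492: h=2, h2=1, slot 2 occupied => index 3.
Insert 708: h=3, h2=1, slot 3 occupied => index 4.
Insert 539: h=4, h2=4, slots 4,3,2 occupied => index 1.
Table: [., 539, 912, 492, 708]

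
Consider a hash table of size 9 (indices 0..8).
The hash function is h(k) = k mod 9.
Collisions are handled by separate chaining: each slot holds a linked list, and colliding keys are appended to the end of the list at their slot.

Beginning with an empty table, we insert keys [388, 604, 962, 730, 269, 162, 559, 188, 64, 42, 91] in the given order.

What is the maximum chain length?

6

Insert 388: h=1, bucket 1 empty -> new chain.
Insert 604: h=1, bucket 1 nonempty -> append to chain.
Insert 962: h=8, bucket 8 empty -> new chain.
Insert 730: h=1, bucket 1 nonempty -> append to chain.
Insert 269: h=8, bucket 8 nonempty -> append to chain.
Insert 162: h=0, bucket 0 empty -> new chain.
Insert 559: h=1, bucket 1 nonempty -> append to chain.
Insert 188: h=8, bucket 8 nonempty -> append to chain.
Insert 64: h=1, bucket 1 nonempty -> append to chain.
Insert 42: h=6, bucket 6 empty -> new chain.
Insert 91: h=1, bucket 1 nonempty -> append to chain.
Final buckets:
0: 162
1: 388 -> 604 -> 730 -> 559 -> 64 -> 91
2: ∅
3: ∅
4: ∅
5: ∅
6: 42
7: ∅
8: 962 -> 269 -> 188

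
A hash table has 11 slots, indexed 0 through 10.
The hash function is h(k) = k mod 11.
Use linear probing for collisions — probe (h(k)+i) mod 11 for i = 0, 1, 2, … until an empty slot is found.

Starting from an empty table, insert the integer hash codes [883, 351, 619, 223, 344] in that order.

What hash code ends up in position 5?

Insert 883: h=3, slot 3 empty -> index 3.
Insert 351: h=10, slot 10 empty -> index 10.
Insert 619: h=3, slot 3 occupied -> index 4.
Insert 223: h=3, slots 3,4 occupied -> index 5.
Insert 344: h=3, slots 3,4,5 occupied -> index 6.
Table: [∅, ∅, ∅, 883, 619, 223, 344, ∅, ∅, ∅, 351]

223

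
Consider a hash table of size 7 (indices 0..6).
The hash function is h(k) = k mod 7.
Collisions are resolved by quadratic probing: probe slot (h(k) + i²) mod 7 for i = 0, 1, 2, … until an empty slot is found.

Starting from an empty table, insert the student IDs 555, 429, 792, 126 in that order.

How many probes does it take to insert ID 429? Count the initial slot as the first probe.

2

555 hashes to 2; slot 2 is free -> place at 2.
429 hashes to 2; 2 taken -> place at 3.
792 hashes to 1; slot 1 is free -> place at 1.
126 hashes to 0; slot 0 is free -> place at 0.
Table: [126, 792, 555, 429, -, -, -]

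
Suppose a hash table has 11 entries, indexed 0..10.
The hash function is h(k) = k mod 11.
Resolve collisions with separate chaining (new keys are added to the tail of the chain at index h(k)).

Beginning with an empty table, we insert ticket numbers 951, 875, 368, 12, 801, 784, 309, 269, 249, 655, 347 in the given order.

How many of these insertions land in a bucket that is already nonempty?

Insert 951: h=5, bucket 5 empty → new chain.
Insert 875: h=6, bucket 6 empty → new chain.
Insert 368: h=5, bucket 5 nonempty → append to chain.
Insert 12: h=1, bucket 1 empty → new chain.
Insert 801: h=9, bucket 9 empty → new chain.
Insert 784: h=3, bucket 3 empty → new chain.
Insert 309: h=1, bucket 1 nonempty → append to chain.
Insert 269: h=5, bucket 5 nonempty → append to chain.
Insert 249: h=7, bucket 7 empty → new chain.
Insert 655: h=6, bucket 6 nonempty → append to chain.
Insert 347: h=6, bucket 6 nonempty → append to chain.
Final buckets:
0: -
1: 12 -> 309
2: -
3: 784
4: -
5: 951 -> 368 -> 269
6: 875 -> 655 -> 347
7: 249
8: -
9: 801
10: -

5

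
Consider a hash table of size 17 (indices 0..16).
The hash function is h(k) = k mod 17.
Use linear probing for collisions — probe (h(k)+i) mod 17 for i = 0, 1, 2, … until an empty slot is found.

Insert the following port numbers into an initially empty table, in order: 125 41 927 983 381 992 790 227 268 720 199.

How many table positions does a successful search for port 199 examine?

5

125: h=6 → slot 6
41: h=7 → slot 7
927: h=9 → slot 9
983: h=14 → slot 14
381: h=7, probe 7,8 → slot 8
992: h=6, probe 6,7,8,9,10 → slot 10
790: h=8, probe 8,9,10,11 → slot 11
227: h=6, probe 6,7,8,9,10,11,12 → slot 12
268: h=13 → slot 13
720: h=6, probe 6,7,8,9,10,11,12,13,14,15 → slot 15
199: h=12, probe 12,13,14,15,16 → slot 16
Table: [—, —, —, —, —, —, 125, 41, 381, 927, 992, 790, 227, 268, 983, 720, 199]
Lookup 199: h=12, probe 12,13,14,15,16 → found at 16.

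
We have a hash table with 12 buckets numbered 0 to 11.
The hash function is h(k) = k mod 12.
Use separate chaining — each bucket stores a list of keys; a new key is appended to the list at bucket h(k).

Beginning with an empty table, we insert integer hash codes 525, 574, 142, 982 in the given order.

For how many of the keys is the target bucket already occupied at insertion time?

525 → bucket 9
574 → bucket 10
142 → bucket 10 (collision)
982 → bucket 10 (collision)
Final buckets:
0: _
1: _
2: _
3: _
4: _
5: _
6: _
7: _
8: _
9: 525
10: 574 -> 142 -> 982
11: _

2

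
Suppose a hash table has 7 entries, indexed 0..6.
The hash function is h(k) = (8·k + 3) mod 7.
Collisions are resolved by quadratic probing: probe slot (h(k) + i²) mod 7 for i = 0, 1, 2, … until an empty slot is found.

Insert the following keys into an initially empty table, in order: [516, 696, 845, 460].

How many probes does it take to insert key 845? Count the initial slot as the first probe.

Insert 516: h=1, slot 1 empty → index 1.
Insert 696: h=6, slot 6 empty → index 6.
Insert 845: h=1, slot 1 occupied → index 2.
Insert 460: h=1, slots 1,2 occupied → index 5.
Table: [—, 516, 845, —, —, 460, 696]

2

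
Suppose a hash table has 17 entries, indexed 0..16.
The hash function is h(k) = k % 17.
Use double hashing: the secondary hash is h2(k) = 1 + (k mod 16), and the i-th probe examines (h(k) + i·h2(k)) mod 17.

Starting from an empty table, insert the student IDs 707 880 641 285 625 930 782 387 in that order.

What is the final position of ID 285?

Insert 707: h=10, slot 10 empty -> index 10.
Insert 880: h=13, slot 13 empty -> index 13.
Insert 641: h=12, slot 12 empty -> index 12.
Insert 285: h=13, h2=14, slots 13,10 occupied -> index 7.
Insert 625: h=13, h2=2, slot 13 occupied -> index 15.
Insert 930: h=12, h2=3, slots 12,15 occupied -> index 1.
Insert 782: h=0, slot 0 empty -> index 0.
Insert 387: h=13, h2=4, slots 13,0 occupied -> index 4.
Table: [782, 930, _, _, 387, _, _, 285, _, _, 707, _, 641, 880, _, 625, _]

7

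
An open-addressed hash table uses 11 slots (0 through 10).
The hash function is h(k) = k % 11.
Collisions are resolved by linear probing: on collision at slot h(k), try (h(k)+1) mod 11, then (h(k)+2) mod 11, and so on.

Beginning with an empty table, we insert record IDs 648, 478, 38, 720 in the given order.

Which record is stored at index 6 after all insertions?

648 hashes to 10; slot 10 is free => place at 10.
478 hashes to 5; slot 5 is free => place at 5.
38 hashes to 5; 5 taken => place at 6.
720 hashes to 5; 5,6 taken => place at 7.
Table: [∅, ∅, ∅, ∅, ∅, 478, 38, 720, ∅, ∅, 648]

38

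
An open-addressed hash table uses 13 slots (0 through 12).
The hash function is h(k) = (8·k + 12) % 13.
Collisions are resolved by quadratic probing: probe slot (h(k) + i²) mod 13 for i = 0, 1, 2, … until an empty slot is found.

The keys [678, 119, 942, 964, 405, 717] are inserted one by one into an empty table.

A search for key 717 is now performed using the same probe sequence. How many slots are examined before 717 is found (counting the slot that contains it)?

Insert 678: h=2, slot 2 empty → index 2.
Insert 119: h=2, slot 2 occupied → index 3.
Insert 942: h=8, slot 8 empty → index 8.
Insert 964: h=2, slots 2,3 occupied → index 6.
Insert 405: h=2, slots 2,3,6 occupied → index 11.
Insert 717: h=2, slots 2,3,6,11 occupied → index 5.
Table: [., ., 678, 119, ., 717, 964, ., 942, ., ., 405, .]
Lookup 717: h=2, probe 2,3,6,11,5 → found at 5.

5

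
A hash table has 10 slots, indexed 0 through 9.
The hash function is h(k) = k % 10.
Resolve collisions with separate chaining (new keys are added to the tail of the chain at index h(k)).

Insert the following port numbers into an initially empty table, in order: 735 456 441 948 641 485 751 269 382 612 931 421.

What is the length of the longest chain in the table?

5

Insert 735: h=5, bucket 5 empty → new chain.
Insert 456: h=6, bucket 6 empty → new chain.
Insert 441: h=1, bucket 1 empty → new chain.
Insert 948: h=8, bucket 8 empty → new chain.
Insert 641: h=1, bucket 1 nonempty → append to chain.
Insert 485: h=5, bucket 5 nonempty → append to chain.
Insert 751: h=1, bucket 1 nonempty → append to chain.
Insert 269: h=9, bucket 9 empty → new chain.
Insert 382: h=2, bucket 2 empty → new chain.
Insert 612: h=2, bucket 2 nonempty → append to chain.
Insert 931: h=1, bucket 1 nonempty → append to chain.
Insert 421: h=1, bucket 1 nonempty → append to chain.
Final buckets:
0: ∅
1: 441 -> 641 -> 751 -> 931 -> 421
2: 382 -> 612
3: ∅
4: ∅
5: 735 -> 485
6: 456
7: ∅
8: 948
9: 269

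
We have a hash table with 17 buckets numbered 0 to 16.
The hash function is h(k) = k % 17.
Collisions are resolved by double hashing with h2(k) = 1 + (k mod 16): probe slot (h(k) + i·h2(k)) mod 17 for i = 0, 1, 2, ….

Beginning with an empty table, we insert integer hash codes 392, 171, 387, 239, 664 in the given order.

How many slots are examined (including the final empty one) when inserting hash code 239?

3

Insert 392: h=1, slot 1 empty -> index 1.
Insert 171: h=1, h2=12, slot 1 occupied -> index 13.
Insert 387: h=13, h2=4, slot 13 occupied -> index 0.
Insert 239: h=1, h2=16, slots 1,0 occupied -> index 16.
Insert 664: h=1, h2=9, slot 1 occupied -> index 10.
Table: [387, 392, ∅, ∅, ∅, ∅, ∅, ∅, ∅, ∅, 664, ∅, ∅, 171, ∅, ∅, 239]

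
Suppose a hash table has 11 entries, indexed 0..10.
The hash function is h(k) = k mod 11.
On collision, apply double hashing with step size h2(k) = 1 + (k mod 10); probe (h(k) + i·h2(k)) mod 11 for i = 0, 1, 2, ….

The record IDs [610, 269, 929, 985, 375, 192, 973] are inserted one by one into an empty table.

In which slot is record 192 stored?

8

Insert 610: h=5, slot 5 empty => index 5.
Insert 269: h=5, h2=10, slot 5 occupied => index 4.
Insert 929: h=5, h2=10, slots 5,4 occupied => index 3.
Insert 985: h=6, slot 6 empty => index 6.
Insert 375: h=1, slot 1 empty => index 1.
Insert 192: h=5, h2=3, slot 5 occupied => index 8.
Insert 973: h=5, h2=4, slot 5 occupied => index 9.
Table: [., 375, ., 929, 269, 610, 985, ., 192, 973, .]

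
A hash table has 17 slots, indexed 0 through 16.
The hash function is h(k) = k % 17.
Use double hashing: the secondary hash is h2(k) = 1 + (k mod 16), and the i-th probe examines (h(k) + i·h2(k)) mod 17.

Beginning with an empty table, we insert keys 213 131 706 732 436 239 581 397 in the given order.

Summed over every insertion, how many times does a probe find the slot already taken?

3

213: h=9 → slot 9
131: h=12 → slot 12
706: h=9, h2=3, probe 9,12,15 → slot 15
732: h=1 → slot 1
436: h=11 → slot 11
239: h=1, h2=16, probe 1,0 → slot 0
581: h=3 → slot 3
397: h=6 → slot 6
Table: [239, 732, _, 581, _, _, 397, _, _, 213, _, 436, 131, _, _, 706, _]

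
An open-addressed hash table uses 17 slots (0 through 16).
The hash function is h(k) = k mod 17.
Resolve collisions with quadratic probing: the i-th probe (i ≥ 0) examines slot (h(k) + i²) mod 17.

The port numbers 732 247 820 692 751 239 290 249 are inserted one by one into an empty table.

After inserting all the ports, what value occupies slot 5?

732: h=1 -> slot 1
247: h=9 -> slot 9
820: h=4 -> slot 4
692: h=12 -> slot 12
751: h=3 -> slot 3
239: h=1, probe 1,2 -> slot 2
290: h=1, probe 1,2,5 -> slot 5
249: h=11 -> slot 11
Table: [-, 732, 239, 751, 820, 290, -, -, -, 247, -, 249, 692, -, -, -, -]

290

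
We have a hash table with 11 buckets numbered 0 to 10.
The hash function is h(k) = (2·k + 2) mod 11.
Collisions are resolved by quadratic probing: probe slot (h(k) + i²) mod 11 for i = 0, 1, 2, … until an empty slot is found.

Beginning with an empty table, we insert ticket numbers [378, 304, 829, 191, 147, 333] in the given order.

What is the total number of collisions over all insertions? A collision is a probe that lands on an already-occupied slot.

378 hashes to 10; slot 10 is free => place at 10.
304 hashes to 5; slot 5 is free => place at 5.
829 hashes to 10; 10 taken => place at 0.
191 hashes to 10; 10,0 taken => place at 3.
147 hashes to 10; 10,0,3 taken => place at 8.
333 hashes to 8; 8 taken => place at 9.
Table: [829, -, -, 191, -, 304, -, -, 147, 333, 378]

7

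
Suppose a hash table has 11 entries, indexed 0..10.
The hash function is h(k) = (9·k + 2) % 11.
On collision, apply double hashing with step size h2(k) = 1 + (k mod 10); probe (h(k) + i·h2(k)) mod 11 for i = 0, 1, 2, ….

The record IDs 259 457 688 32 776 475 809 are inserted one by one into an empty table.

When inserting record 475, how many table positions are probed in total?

259 hashes to 1; slot 1 is free → place at 1.
457 hashes to 1, h2=8; 1 taken → place at 9.
688 hashes to 1, h2=9; 1 taken → place at 10.
32 hashes to 4; slot 4 is free → place at 4.
776 hashes to 1, h2=7; 1 taken → place at 8.
475 hashes to 9, h2=6; 9,4,10 taken → place at 5.
809 hashes to 1, h2=10; 1 taken → place at 0.
Table: [809, 259, ., ., 32, 475, ., ., 776, 457, 688]

4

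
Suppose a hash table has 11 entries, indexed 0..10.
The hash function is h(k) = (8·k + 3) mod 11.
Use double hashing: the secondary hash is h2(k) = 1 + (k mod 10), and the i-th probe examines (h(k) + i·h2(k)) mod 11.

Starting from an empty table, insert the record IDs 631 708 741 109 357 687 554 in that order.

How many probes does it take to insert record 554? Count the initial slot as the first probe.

Insert 631: h=2, slot 2 empty -> index 2.
Insert 708: h=2, h2=9, slot 2 occupied -> index 0.
Insert 741: h=2, h2=2, slot 2 occupied -> index 4.
Insert 109: h=6, slot 6 empty -> index 6.
Insert 357: h=10, slot 10 empty -> index 10.
Insert 687: h=10, h2=8, slot 10 occupied -> index 7.
Insert 554: h=2, h2=5, slots 2,7 occupied -> index 1.
Table: [708, 554, 631, —, 741, —, 109, 687, —, —, 357]

3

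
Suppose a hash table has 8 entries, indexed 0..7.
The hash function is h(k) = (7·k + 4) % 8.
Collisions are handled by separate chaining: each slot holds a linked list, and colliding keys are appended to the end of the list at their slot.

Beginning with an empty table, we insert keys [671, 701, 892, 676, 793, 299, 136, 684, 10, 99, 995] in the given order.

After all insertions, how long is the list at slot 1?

3

671 -> bucket 5
701 -> bucket 7
892 -> bucket 0
676 -> bucket 0 (collision)
793 -> bucket 3
299 -> bucket 1
136 -> bucket 4
684 -> bucket 0 (collision)
10 -> bucket 2
99 -> bucket 1 (collision)
995 -> bucket 1 (collision)
Final buckets:
0: 892 -> 676 -> 684
1: 299 -> 99 -> 995
2: 10
3: 793
4: 136
5: 671
6: .
7: 701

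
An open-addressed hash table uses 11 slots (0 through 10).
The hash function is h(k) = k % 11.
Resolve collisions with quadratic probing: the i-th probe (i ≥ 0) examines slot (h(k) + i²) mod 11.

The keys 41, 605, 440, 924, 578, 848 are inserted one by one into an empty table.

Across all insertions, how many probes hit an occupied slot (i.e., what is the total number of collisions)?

4

41 hashes to 8; slot 8 is free → place at 8.
605 hashes to 0; slot 0 is free → place at 0.
440 hashes to 0; 0 taken → place at 1.
924 hashes to 0; 0,1 taken → place at 4.
578 hashes to 6; slot 6 is free → place at 6.
848 hashes to 1; 1 taken → place at 2.
Table: [605, 440, 848, —, 924, —, 578, —, 41, —, —]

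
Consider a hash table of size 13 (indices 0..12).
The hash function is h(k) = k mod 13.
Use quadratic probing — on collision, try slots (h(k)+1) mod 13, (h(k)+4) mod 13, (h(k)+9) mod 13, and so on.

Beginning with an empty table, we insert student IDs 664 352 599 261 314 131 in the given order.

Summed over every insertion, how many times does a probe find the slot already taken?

664 hashes to 1; slot 1 is free → place at 1.
352 hashes to 1; 1 taken → place at 2.
599 hashes to 1; 1,2 taken → place at 5.
261 hashes to 1; 1,2,5 taken → place at 10.
314 hashes to 2; 2 taken → place at 3.
131 hashes to 1; 1,2,5,10 taken → place at 4.
Table: [_, 664, 352, 314, 131, 599, _, _, _, _, 261, _, _]

11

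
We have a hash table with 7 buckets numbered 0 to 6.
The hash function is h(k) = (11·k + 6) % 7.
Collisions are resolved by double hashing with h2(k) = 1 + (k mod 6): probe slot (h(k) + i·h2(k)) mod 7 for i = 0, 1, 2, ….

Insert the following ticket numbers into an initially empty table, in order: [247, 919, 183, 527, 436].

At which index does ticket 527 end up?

6

Insert 247: h=0, slot 0 empty -> index 0.
Insert 919: h=0, h2=2, slot 0 occupied -> index 2.
Insert 183: h=3, slot 3 empty -> index 3.
Insert 527: h=0, h2=6, slot 0 occupied -> index 6.
Insert 436: h=0, h2=5, slot 0 occupied -> index 5.
Table: [247, ., 919, 183, ., 436, 527]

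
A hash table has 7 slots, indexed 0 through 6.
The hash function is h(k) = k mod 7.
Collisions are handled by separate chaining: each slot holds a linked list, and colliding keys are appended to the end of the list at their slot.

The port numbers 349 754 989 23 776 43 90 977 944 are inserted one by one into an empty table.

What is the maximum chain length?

349 -> bucket 6
754 -> bucket 5
989 -> bucket 2
23 -> bucket 2 (collision)
776 -> bucket 6 (collision)
43 -> bucket 1
90 -> bucket 6 (collision)
977 -> bucket 4
944 -> bucket 6 (collision)
Final buckets:
0: -
1: 43
2: 989 -> 23
3: -
4: 977
5: 754
6: 349 -> 776 -> 90 -> 944

4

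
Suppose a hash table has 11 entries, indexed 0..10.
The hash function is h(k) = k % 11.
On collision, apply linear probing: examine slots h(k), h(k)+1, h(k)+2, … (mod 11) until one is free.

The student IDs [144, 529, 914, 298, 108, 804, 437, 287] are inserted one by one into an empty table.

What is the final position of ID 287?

Insert 144: h=1, slot 1 empty => index 1.
Insert 529: h=1, slot 1 occupied => index 2.
Insert 914: h=1, slots 1,2 occupied => index 3.
Insert 298: h=1, slots 1,2,3 occupied => index 4.
Insert 108: h=9, slot 9 empty => index 9.
Insert 804: h=1, slots 1,2,3,4 occupied => index 5.
Insert 437: h=8, slot 8 empty => index 8.
Insert 287: h=1, slots 1,2,3,4,5 occupied => index 6.
Table: [_, 144, 529, 914, 298, 804, 287, _, 437, 108, _]

6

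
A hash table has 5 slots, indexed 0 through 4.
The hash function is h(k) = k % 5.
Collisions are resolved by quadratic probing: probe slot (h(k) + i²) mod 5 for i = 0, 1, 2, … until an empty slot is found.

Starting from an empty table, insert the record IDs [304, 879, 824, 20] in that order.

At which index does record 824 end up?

Insert 304: h=4, slot 4 empty => index 4.
Insert 879: h=4, slot 4 occupied => index 0.
Insert 824: h=4, slots 4,0 occupied => index 3.
Insert 20: h=0, slot 0 occupied => index 1.
Table: [879, 20, _, 824, 304]

3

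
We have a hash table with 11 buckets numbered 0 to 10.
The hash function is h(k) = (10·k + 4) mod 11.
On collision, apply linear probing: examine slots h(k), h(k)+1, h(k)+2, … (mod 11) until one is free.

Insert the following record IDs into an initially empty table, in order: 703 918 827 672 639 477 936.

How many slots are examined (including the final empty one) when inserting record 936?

Insert 703: h=5, slot 5 empty -> index 5.
Insert 918: h=10, slot 10 empty -> index 10.
Insert 827: h=2, slot 2 empty -> index 2.
Insert 672: h=3, slot 3 empty -> index 3.
Insert 639: h=3, slot 3 occupied -> index 4.
Insert 477: h=0, slot 0 empty -> index 0.
Insert 936: h=3, slots 3,4,5 occupied -> index 6.
Table: [477, —, 827, 672, 639, 703, 936, —, —, —, 918]

4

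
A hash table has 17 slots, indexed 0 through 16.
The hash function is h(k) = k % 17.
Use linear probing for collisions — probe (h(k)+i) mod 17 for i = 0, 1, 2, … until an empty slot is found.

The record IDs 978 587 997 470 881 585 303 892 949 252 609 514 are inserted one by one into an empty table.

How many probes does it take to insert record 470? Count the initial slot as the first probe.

2

978: h=9 → slot 9
587: h=9, probe 9,10 → slot 10
997: h=11 → slot 11
470: h=11, probe 11,12 → slot 12
881: h=14 → slot 14
585: h=7 → slot 7
303: h=14, probe 14,15 → slot 15
892: h=8 → slot 8
949: h=14, probe 14,15,16 → slot 16
252: h=14, probe 14,15,16,0 → slot 0
609: h=14, probe 14,15,16,0,1 → slot 1
514: h=4 → slot 4
Table: [252, 609, ., ., 514, ., ., 585, 892, 978, 587, 997, 470, ., 881, 303, 949]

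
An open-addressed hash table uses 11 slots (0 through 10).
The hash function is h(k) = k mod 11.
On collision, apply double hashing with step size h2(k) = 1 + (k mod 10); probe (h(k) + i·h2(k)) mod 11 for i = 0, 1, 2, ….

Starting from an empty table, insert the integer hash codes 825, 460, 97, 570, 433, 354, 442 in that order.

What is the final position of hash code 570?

10

Insert 825: h=0, slot 0 empty -> index 0.
Insert 460: h=9, slot 9 empty -> index 9.
Insert 97: h=9, h2=8, slot 9 occupied -> index 6.
Insert 570: h=9, h2=1, slot 9 occupied -> index 10.
Insert 433: h=4, slot 4 empty -> index 4.
Insert 354: h=2, slot 2 empty -> index 2.
Insert 442: h=2, h2=3, slot 2 occupied -> index 5.
Table: [825, ., 354, ., 433, 442, 97, ., ., 460, 570]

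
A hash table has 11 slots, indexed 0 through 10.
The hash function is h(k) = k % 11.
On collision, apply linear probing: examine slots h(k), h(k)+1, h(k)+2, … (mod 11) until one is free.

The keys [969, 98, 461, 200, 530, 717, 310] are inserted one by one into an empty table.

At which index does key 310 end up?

969 hashes to 1; slot 1 is free → place at 1.
98 hashes to 10; slot 10 is free → place at 10.
461 hashes to 10; 10 taken → place at 0.
200 hashes to 2; slot 2 is free → place at 2.
530 hashes to 2; 2 taken → place at 3.
717 hashes to 2; 2,3 taken → place at 4.
310 hashes to 2; 2,3,4 taken → place at 5.
Table: [461, 969, 200, 530, 717, 310, ∅, ∅, ∅, ∅, 98]

5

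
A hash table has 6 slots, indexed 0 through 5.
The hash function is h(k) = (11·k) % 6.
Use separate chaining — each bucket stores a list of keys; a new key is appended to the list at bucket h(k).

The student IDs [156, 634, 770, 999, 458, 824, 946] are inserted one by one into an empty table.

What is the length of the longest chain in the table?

3

156 → bucket 0
634 → bucket 2
770 → bucket 4
999 → bucket 3
458 → bucket 4 (collision)
824 → bucket 4 (collision)
946 → bucket 2 (collision)
Final buckets:
0: 156
1: -
2: 634 -> 946
3: 999
4: 770 -> 458 -> 824
5: -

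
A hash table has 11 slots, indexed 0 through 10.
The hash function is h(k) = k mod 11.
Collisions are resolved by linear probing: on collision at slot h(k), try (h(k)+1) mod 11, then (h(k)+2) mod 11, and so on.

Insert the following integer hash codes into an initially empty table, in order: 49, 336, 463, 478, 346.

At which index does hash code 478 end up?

7

49: h=5 -> slot 5
336: h=6 -> slot 6
463: h=1 -> slot 1
478: h=5, probe 5,6,7 -> slot 7
346: h=5, probe 5,6,7,8 -> slot 8
Table: [., 463, ., ., ., 49, 336, 478, 346, ., .]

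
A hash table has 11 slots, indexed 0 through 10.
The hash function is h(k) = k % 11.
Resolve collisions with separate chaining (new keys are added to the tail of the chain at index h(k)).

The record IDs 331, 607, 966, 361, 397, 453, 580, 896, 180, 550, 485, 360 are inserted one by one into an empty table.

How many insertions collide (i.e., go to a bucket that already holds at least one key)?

5

331 -> bucket 1
607 -> bucket 2
966 -> bucket 9
361 -> bucket 9 (collision)
397 -> bucket 1 (collision)
453 -> bucket 2 (collision)
580 -> bucket 8
896 -> bucket 5
180 -> bucket 4
550 -> bucket 0
485 -> bucket 1 (collision)
360 -> bucket 8 (collision)
Final buckets:
0: 550
1: 331 -> 397 -> 485
2: 607 -> 453
3: ∅
4: 180
5: 896
6: ∅
7: ∅
8: 580 -> 360
9: 966 -> 361
10: ∅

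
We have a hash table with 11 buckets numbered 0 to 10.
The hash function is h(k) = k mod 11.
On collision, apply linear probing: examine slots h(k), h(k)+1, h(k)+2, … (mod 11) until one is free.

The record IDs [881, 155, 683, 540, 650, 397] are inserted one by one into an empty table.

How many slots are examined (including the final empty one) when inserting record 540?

4

881 hashes to 1; slot 1 is free -> place at 1.
155 hashes to 1; 1 taken -> place at 2.
683 hashes to 1; 1,2 taken -> place at 3.
540 hashes to 1; 1,2,3 taken -> place at 4.
650 hashes to 1; 1,2,3,4 taken -> place at 5.
397 hashes to 1; 1,2,3,4,5 taken -> place at 6.
Table: [., 881, 155, 683, 540, 650, 397, ., ., ., .]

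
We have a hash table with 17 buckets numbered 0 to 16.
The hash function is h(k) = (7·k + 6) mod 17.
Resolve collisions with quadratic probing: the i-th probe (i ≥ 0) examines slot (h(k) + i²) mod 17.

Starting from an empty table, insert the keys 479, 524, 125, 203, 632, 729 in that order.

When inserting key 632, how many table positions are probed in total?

479: h=10 → slot 10
524: h=2 → slot 2
125: h=14 → slot 14
203: h=16 → slot 16
632: h=10, probe 10,11 → slot 11
729: h=9 → slot 9
Table: [∅, ∅, 524, ∅, ∅, ∅, ∅, ∅, ∅, 729, 479, 632, ∅, ∅, 125, ∅, 203]

2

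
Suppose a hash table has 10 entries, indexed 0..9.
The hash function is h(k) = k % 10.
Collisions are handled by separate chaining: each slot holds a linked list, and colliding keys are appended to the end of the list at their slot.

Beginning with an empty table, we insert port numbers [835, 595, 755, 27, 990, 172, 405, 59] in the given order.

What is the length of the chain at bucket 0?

1

835 → bucket 5
595 → bucket 5 (collision)
755 → bucket 5 (collision)
27 → bucket 7
990 → bucket 0
172 → bucket 2
405 → bucket 5 (collision)
59 → bucket 9
Final buckets:
0: 990
1: .
2: 172
3: .
4: .
5: 835 -> 595 -> 755 -> 405
6: .
7: 27
8: .
9: 59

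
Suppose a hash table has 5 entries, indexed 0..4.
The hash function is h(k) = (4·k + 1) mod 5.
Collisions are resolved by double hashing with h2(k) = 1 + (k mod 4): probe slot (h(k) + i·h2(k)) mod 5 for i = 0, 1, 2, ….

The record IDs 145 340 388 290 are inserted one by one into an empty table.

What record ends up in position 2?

340

Insert 145: h=1, slot 1 empty → index 1.
Insert 340: h=1, h2=1, slot 1 occupied → index 2.
Insert 388: h=3, slot 3 empty → index 3.
Insert 290: h=1, h2=3, slot 1 occupied → index 4.
Table: [∅, 145, 340, 388, 290]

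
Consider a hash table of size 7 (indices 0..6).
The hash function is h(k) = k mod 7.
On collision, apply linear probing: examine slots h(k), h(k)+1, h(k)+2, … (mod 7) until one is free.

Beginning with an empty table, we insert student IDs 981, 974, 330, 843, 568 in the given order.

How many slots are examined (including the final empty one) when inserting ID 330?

3

981: h=1 -> slot 1
974: h=1, probe 1,2 -> slot 2
330: h=1, probe 1,2,3 -> slot 3
843: h=3, probe 3,4 -> slot 4
568: h=1, probe 1,2,3,4,5 -> slot 5
Table: [—, 981, 974, 330, 843, 568, —]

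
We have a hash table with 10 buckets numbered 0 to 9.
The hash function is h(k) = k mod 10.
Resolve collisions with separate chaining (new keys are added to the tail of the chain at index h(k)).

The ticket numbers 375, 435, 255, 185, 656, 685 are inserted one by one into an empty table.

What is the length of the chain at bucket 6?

Insert 375: h=5, bucket 5 empty → new chain.
Insert 435: h=5, bucket 5 nonempty → append to chain.
Insert 255: h=5, bucket 5 nonempty → append to chain.
Insert 185: h=5, bucket 5 nonempty → append to chain.
Insert 656: h=6, bucket 6 empty → new chain.
Insert 685: h=5, bucket 5 nonempty → append to chain.
Final buckets:
0: ∅
1: ∅
2: ∅
3: ∅
4: ∅
5: 375 -> 435 -> 255 -> 185 -> 685
6: 656
7: ∅
8: ∅
9: ∅

1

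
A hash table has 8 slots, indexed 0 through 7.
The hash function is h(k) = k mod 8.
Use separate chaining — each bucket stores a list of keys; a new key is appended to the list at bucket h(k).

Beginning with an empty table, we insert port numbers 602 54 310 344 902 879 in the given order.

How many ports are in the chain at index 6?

Insert 602: h=2, bucket 2 empty → new chain.
Insert 54: h=6, bucket 6 empty → new chain.
Insert 310: h=6, bucket 6 nonempty → append to chain.
Insert 344: h=0, bucket 0 empty → new chain.
Insert 902: h=6, bucket 6 nonempty → append to chain.
Insert 879: h=7, bucket 7 empty → new chain.
Final buckets:
0: 344
1: -
2: 602
3: -
4: -
5: -
6: 54 -> 310 -> 902
7: 879

3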